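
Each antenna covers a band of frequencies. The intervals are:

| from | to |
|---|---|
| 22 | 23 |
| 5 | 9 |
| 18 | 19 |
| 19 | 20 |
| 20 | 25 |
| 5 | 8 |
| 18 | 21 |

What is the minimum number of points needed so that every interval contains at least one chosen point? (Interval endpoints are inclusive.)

3

Sort by right endpoint; whenever an interval is uncovered, place a point at its right end.
By right end: [5,8]  [5,9]  [18,19]  [19,20]  [18,21]  [22,23]  [20,25]
[5,8] uncovered → point at 8; [18,19] uncovered → point at 19; [22,23] uncovered → point at 23.
Points: 8, 19, 23 (3 total).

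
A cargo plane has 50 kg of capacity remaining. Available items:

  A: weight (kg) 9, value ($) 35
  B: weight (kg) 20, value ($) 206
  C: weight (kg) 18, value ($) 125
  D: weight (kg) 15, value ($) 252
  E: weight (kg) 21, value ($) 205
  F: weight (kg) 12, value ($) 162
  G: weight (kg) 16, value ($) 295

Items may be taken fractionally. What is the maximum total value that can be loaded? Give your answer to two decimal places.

Greedy by value/weight ratio, highest first.
Order: G (295/16=18.44) > D (252/15=16.80) > F (162/12=13.50) > B (206/20=10.30) > E (205/21=9.76) > C (125/18=6.94) > A (35/9=3.89)
Fill: take G (16 @ 295) → take D (15 @ 252) → take F (12 @ 162) → take 7/20 of B → 72.10; 50/50 used.
Total value = 781.10

781.10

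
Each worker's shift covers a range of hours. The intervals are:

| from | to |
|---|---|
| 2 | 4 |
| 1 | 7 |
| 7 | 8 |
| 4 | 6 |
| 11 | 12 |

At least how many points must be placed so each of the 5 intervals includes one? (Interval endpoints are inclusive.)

Sorted: [2,4] [4,6] [1,7] [7,8] [11,12]
{[2,4],[4,6],[1,7]} hit by 4; {[7,8]} hit by 8; {[11,12]} hit by 12.
Points: 4, 8, 12 (3 total).

3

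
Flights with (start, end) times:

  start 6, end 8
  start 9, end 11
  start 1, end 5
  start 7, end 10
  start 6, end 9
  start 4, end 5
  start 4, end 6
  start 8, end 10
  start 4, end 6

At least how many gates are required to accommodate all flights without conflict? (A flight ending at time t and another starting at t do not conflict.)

Count concurrent intervals with a sweep; the peak is the room count.
starts: [1, 4, 4, 4, 6, 6, 7, 8, 9]
ends:   [5, 5, 6, 6, 8, 9, 10, 10, 11]
s1→1 s4→2 s4→3 s4→4  — peak 4.

4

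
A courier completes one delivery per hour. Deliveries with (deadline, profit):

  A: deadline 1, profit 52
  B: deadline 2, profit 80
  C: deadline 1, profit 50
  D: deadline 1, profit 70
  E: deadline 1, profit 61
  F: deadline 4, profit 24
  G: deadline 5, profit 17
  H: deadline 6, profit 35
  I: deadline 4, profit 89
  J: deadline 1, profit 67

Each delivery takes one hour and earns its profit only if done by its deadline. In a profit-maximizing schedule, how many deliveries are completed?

6

Sort by profit descending; place each in the latest free slot ≤ its deadline.
Profit order: I=89 B=80 D=70 J=67 E=61 A=52 C=50 H=35 F=24 G=17
Assign: I→slot 4, B→slot 2, D→slot 1, J skipped, E skipped, A skipped, C skipped, H→slot 6, F→slot 3, G→slot 5.
Slots: [1:D] [2:B] [3:F] [4:I] [5:G] [6:H]
6 of 10 scheduled.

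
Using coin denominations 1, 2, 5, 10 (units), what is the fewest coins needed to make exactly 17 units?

Use the largest denomination that fits, subtract, and repeat.
17 = 1×10 + 1×5 + 1×2
Total coins = 1 + 1 + 1 = 3

3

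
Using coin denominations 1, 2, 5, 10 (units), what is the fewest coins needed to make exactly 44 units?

Greedy: take as many of the largest coin as possible, then repeat with the remainder.
44 = 4×10 + 2×2
Total coins = 4 + 2 = 6

6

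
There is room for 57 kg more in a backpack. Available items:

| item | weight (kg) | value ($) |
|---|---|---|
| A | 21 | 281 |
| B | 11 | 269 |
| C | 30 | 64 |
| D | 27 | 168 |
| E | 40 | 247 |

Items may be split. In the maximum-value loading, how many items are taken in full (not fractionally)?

Sort by value per unit weight and fill in that order.
Order: B (269/11=24.45) > A (281/21=13.38) > D (168/27=6.22) > E (247/40=6.17) > C (64/30=2.13)
Fill: take B (11 @ 269) → take A (21 @ 281) → take 25/27 of D → 155.56; 57/57 used.
2 item(s) taken whole; one partial (take 25/27 of D).

2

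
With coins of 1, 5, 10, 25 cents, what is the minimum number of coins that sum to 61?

61 − 2×25→11 − 1×10→1 − 1×1→0
Total coins = 2 + 1 + 1 = 4

4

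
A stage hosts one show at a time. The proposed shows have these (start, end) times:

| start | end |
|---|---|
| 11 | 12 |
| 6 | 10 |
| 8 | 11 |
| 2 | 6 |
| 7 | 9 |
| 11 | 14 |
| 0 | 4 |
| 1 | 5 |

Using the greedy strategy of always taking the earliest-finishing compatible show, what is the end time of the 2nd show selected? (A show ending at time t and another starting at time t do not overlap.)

9

Sort by end time and greedily take each interval whose start is ≥ the last chosen end.
By end time: (0,4), (1,5), (2,6), (7,9), (6,10), (8,11), (11,12), (11,14).
Pick (0,4); next start ≥ 4 → (7,9); next start ≥ 9 → (11,12).
Selected: (0,4) (7,9) (11,12)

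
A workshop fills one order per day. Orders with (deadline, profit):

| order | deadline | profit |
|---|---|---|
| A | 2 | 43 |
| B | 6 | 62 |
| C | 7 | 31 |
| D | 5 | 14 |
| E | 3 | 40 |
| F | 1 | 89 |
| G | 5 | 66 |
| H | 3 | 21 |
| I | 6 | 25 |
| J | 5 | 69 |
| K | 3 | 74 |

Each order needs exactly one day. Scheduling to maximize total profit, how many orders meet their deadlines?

7

By profit: F(d1,89), K(d3,74), J(d5,69), G(d5,66), B(d6,62), A(d2,43), E(d3,40), C(d7,31), I(d6,25), H(d3,21), D(d5,14)
F→slot 1; K→slot 3; J→slot 5; G→slot 4; B→slot 6; A→slot 2; E skipped; C→slot 7; I skipped; H skipped; D skipped.
7 of 11 scheduled.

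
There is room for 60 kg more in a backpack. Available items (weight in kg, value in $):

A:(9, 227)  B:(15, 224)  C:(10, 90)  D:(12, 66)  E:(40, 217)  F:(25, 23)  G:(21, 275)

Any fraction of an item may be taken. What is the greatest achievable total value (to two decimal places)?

Sort by value per unit weight and fill in that order.
Order: A (227/9=25.22) > B (224/15=14.93) > G (275/21=13.10) > C (90/10=9.00) > D (66/12=5.50) > E (217/40=5.42) > F (23/25=0.92)
Fill: take A (9 @ 227) → take B (15 @ 224) → take G (21 @ 275) → take C (10 @ 90) → take 5/12 of D → 27.50; 60/60 used.
Total value = 843.50

843.50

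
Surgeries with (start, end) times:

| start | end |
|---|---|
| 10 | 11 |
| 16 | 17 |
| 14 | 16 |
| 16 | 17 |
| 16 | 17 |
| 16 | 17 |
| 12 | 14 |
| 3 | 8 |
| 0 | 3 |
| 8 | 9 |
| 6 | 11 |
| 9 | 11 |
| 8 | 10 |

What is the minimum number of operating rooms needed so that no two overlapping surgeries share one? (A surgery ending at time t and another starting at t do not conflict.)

Count concurrent intervals with a sweep; the peak is the room count.
Events (time:±→running): 0:+→1 3:-→0 3:+→1 6:+→2 8:-→1 8:+→2 8:+→3 9:-→2 9:+→3 10:-→2 10:+→3 11:-→2 11:-→1 11:-→0 12:+→1 14:-→0 14:+→1 16:-→0 16:+→1 16:+→2 16:+→3 16:+→4 … peak 4.

4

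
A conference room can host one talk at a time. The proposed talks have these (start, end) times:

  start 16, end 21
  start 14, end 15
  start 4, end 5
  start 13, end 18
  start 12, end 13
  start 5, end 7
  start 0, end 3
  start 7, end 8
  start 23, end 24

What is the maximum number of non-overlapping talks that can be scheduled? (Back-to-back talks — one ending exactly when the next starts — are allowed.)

By end time: (0,3), (4,5), (5,7), (7,8), (12,13), (14,15), (13,18), (16,21), (23,24).
Pick (0,3); next start ≥ 3 → (4,5); next start ≥ 5 → (5,7); next start ≥ 7 → (7,8); next start ≥ 8 → (12,13); next start ≥ 13 → (14,15); next start ≥ 15 → (16,21); next start ≥ 21 → (23,24).
Selected 8 talks.

8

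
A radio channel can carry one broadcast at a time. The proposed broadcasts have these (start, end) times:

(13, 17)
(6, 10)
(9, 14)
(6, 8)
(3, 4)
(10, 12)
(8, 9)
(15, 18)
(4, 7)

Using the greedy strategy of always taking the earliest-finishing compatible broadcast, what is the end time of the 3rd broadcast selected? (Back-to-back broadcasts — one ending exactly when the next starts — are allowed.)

Sort by end time and greedily take each interval whose start is ≥ the last chosen end.
Sorted by end: (3,4)  (4,7)  (6,8)  (8,9)  (6,10)  (10,12)  (9,14)  (13,17)  (15,18)
take (3,4); take (4,7); take (8,9); take (10,12); skip (9,14); take (13,17).
Selected: (3,4) (4,7) (8,9) (10,12) (13,17)

9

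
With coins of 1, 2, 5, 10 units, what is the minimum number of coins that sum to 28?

5

28 − 2×10→8 − 1×5→3 − 1×2→1 − 1×1→0
Total coins = 2 + 1 + 1 + 1 = 5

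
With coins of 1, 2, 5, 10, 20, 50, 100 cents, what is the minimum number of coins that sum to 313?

Use the largest denomination that fits, subtract, and repeat.
313 = 3×100 + 1×10 + 1×2 + 1×1
Total coins = 3 + 1 + 1 + 1 = 6

6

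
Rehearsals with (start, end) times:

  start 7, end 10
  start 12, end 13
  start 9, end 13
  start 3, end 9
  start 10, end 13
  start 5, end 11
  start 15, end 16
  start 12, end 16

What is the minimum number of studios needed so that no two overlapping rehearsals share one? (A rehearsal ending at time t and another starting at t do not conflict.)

Count concurrent intervals with a sweep; the peak is the room count.
Events (time:±→running): 3:+→1 5:+→2 7:+→3 9:-→2 9:+→3 10:-→2 10:+→3 11:-→2 12:+→3 12:+→4 … peak 4.

4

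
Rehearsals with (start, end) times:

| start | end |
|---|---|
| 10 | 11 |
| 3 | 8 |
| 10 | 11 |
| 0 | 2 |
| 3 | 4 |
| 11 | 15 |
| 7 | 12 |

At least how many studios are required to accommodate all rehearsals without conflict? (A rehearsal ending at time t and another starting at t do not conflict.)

3

Events (time:±→running): 0:+→1 2:-→0 3:+→1 3:+→2 4:-→1 7:+→2 8:-→1 10:+→2 10:+→3 … peak 3.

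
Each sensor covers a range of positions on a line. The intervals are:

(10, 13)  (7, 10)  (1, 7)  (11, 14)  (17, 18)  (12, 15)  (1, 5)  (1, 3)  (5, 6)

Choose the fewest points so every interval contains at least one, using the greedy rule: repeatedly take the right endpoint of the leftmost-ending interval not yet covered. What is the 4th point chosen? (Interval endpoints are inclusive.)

14

Sorted: [1,3] [1,5] [5,6] [1,7] [7,10] [10,13] [11,14] [12,15] [17,18]
{[1,3],[1,5]} hit by 3; {[5,6],[1,7]} hit by 6; {[7,10],[10,13]} hit by 10; {[11,14],[12,15]} hit by 14; {[17,18]} hit by 18.
Points: 3, 6, 10, 14, 18 (5 total).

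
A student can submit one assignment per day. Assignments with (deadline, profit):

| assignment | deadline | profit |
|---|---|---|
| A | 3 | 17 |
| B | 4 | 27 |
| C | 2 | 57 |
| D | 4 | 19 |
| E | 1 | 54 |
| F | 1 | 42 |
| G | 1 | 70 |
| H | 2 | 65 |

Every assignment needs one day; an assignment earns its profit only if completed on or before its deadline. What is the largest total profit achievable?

Sort by profit descending; place each in the latest free slot ≤ its deadline.
Profit order: G=70 H=65 C=57 E=54 F=42 B=27 D=19 A=17
Assign: G→slot 1, H→slot 2, C skipped, E skipped, F skipped, B→slot 4, D→slot 3, A skipped.
Slots: [1:G] [2:H] [3:D] [4:B]
Profit = 70 + 65 + 19 + 27 = 181

181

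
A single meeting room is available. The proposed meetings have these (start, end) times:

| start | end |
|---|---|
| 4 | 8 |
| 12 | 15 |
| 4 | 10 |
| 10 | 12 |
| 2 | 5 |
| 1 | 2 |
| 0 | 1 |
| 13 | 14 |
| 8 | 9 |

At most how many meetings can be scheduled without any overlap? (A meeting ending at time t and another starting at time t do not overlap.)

Greedy by earliest finish: after sorting by end time, pick each interval compatible with the last pick.
By end time: (0,1), (1,2), (2,5), (4,8), (8,9), (4,10), (10,12), (13,14), (12,15).
Pick (0,1); next start ≥ 1 → (1,2); next start ≥ 2 → (2,5); next start ≥ 5 → (8,9); next start ≥ 9 → (10,12); next start ≥ 12 → (13,14).
Selected 6 meetings.

6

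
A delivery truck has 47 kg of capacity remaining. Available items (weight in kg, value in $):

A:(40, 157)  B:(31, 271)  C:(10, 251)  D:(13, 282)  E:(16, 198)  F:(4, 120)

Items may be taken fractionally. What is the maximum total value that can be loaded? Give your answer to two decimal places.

Sort by value per unit weight and fill in that order.
Ratios (sorted): F 30.00, C 25.10, D 21.69, E 12.38, B 8.74, A 3.92
take F (4 @ 120); take C (10 @ 251); take D (13 @ 282); take E (16 @ 198); take 4/31 of B → 34.97. Capacity used 47/47.
Total value = 885.97

885.97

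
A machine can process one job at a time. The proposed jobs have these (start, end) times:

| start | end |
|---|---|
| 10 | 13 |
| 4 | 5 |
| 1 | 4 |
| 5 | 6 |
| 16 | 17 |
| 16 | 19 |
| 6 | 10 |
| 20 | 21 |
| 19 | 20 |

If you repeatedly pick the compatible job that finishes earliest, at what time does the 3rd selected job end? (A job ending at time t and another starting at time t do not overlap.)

Greedy by earliest finish: after sorting by end time, pick each interval compatible with the last pick.
Sorted by end: (1,4)  (4,5)  (5,6)  (6,10)  (10,13)  (16,17)  (16,19)  (19,20)  (20,21)
take (1,4); take (4,5); take (5,6); take (6,10); take (10,13); take (16,17); skip (16,19); take (19,20); take (20,21).
Selected: (1,4) (4,5) (5,6) (6,10) (10,13) (16,17) (19,20) (20,21)

6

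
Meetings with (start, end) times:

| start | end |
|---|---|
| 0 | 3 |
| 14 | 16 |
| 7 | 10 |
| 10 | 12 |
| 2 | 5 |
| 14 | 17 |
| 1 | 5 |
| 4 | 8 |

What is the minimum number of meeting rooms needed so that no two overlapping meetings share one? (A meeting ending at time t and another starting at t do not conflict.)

3

starts: [0, 1, 2, 4, 7, 10, 14, 14]
ends:   [3, 5, 5, 8, 10, 12, 16, 17]
s0→1 s1→2 s2→3  — peak 3.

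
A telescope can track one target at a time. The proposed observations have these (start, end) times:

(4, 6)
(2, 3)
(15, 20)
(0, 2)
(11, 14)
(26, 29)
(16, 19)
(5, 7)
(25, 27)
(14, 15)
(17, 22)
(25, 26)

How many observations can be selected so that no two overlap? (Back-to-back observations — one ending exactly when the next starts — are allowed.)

Sort by end time and greedily take each interval whose start is ≥ the last chosen end.
By end time: (0,2), (2,3), (4,6), (5,7), (11,14), (14,15), (16,19), (15,20), (17,22), (25,26), (25,27), (26,29).
Pick (0,2); next start ≥ 2 → (2,3); next start ≥ 3 → (4,6); next start ≥ 6 → (11,14); next start ≥ 14 → (14,15); next start ≥ 15 → (16,19); next start ≥ 19 → (25,26); next start ≥ 26 → (26,29).
Selected 8 observations.

8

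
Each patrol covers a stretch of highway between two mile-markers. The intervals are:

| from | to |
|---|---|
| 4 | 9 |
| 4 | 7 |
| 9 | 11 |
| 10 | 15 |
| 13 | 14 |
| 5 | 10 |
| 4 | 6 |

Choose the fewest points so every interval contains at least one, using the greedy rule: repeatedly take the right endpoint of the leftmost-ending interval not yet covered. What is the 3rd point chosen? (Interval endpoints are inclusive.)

Process intervals by earliest right end; each time one isn't hit yet, stab at its right endpoint.
Sorted: [4,6] [4,7] [4,9] [5,10] [9,11] [13,14] [10,15]
{[4,6],[4,7],[4,9],[5,10]} hit by 6; {[9,11]} hit by 11; {[13,14],[10,15]} hit by 14.
Points: 6, 11, 14 (3 total).

14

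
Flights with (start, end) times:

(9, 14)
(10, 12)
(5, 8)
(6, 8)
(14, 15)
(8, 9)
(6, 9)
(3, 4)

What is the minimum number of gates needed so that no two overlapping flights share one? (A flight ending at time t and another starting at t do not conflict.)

starts: [3, 5, 6, 6, 8, 9, 10, 14]
ends:   [4, 8, 8, 9, 9, 12, 14, 15]
s3→1 e4→0 s5→1 s6→2 s6→3  — peak 3.

3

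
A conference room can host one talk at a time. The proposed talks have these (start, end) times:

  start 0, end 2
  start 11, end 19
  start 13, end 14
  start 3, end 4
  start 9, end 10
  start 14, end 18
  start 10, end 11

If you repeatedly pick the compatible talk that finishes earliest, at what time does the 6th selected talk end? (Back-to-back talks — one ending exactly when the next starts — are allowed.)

Sorted by end: (0,2)  (3,4)  (9,10)  (10,11)  (13,14)  (14,18)  (11,19)
take (0,2); take (3,4); take (9,10); take (10,11); take (13,14); take (14,18).
Selected: (0,2) (3,4) (9,10) (10,11) (13,14) (14,18)

18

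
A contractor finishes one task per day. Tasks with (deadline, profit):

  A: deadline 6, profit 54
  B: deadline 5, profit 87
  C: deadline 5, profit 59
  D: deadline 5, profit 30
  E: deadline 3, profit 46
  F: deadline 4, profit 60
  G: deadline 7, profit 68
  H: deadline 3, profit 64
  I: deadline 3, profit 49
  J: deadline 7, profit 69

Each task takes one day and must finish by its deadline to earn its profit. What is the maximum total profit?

By profit: B(d5,87), J(d7,69), G(d7,68), H(d3,64), F(d4,60), C(d5,59), A(d6,54), I(d3,49), E(d3,46), D(d5,30)
B→slot 5; J→slot 7; G→slot 6; H→slot 3; F→slot 4; C→slot 2; A→slot 1; I skipped; E skipped; D skipped.
Profit = 54 + 59 + 64 + 60 + 87 + 68 + 69 = 461

461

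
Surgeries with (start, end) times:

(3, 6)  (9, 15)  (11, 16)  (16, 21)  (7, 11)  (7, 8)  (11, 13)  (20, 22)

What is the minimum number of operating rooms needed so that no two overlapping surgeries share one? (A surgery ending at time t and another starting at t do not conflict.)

The answer is the maximum number of intervals overlapping at any instant.
Events (time:±→running): 3:+→1 6:-→0 7:+→1 7:+→2 8:-→1 9:+→2 11:-→1 11:+→2 11:+→3 … peak 3.

3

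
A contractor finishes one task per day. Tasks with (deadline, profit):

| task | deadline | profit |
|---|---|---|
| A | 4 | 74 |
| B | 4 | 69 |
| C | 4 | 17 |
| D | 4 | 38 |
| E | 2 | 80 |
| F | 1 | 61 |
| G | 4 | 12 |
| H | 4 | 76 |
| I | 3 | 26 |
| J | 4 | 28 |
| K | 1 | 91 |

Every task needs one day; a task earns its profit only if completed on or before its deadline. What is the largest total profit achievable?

321

Take jobs in profit order; each goes to the latest open slot no later than its deadline.
By profit: K(d1,91), E(d2,80), H(d4,76), A(d4,74), B(d4,69), F(d1,61), D(d4,38), J(d4,28), I(d3,26), C(d4,17), G(d4,12)
K→slot 1; E→slot 2; H→slot 4; A→slot 3; B skipped; F skipped; D skipped; J skipped; I skipped; C skipped; G skipped.
Profit = 91 + 80 + 74 + 76 = 321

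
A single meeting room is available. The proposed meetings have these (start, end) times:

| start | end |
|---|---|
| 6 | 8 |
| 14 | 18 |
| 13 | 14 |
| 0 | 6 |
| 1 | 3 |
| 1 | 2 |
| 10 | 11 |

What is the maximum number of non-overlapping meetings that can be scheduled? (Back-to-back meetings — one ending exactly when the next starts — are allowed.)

5

By end time: (1,2), (1,3), (0,6), (6,8), (10,11), (13,14), (14,18).
Pick (1,2); next start ≥ 2 → (6,8); next start ≥ 8 → (10,11); next start ≥ 11 → (13,14); next start ≥ 14 → (14,18).
Selected 5 meetings.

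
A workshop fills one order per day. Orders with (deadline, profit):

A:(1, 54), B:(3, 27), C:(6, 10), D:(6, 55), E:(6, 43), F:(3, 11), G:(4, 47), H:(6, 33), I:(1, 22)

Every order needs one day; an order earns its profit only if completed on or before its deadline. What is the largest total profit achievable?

Take jobs in profit order; each goes to the latest open slot no later than its deadline.
Profit order: D=55 A=54 G=47 E=43 H=33 B=27 I=22 F=11 C=10
Assign: D→slot 6, A→slot 1, G→slot 4, E→slot 5, H→slot 3, B→slot 2, I skipped, F skipped, C skipped.
Slots: [1:A] [2:B] [3:H] [4:G] [5:E] [6:D]
Profit = 54 + 27 + 33 + 47 + 43 + 55 = 259

259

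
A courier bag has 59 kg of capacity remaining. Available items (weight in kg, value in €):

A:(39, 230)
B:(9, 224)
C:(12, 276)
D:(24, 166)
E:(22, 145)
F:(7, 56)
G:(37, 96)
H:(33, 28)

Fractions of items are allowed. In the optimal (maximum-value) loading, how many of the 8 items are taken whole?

Greedy by value/weight ratio, highest first.
Order: B (224/9=24.89) > C (276/12=23.00) > F (56/7=8.00) > D (166/24=6.92) > E (145/22=6.59) > A (230/39=5.90) > G (96/37=2.59) > H (28/33=0.85)
Fill: take B (9 @ 224) → take C (12 @ 276) → take F (7 @ 56) → take D (24 @ 166) → take 7/22 of E → 46.14; 59/59 used.
4 item(s) taken whole; one partial (take 7/22 of E).

4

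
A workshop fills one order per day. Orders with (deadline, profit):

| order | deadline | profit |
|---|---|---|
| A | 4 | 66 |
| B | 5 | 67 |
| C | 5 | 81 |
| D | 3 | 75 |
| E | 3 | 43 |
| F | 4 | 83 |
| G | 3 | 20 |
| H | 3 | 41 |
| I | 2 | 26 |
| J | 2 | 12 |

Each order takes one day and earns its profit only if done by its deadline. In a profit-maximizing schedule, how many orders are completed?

Sort by profit descending; place each in the latest free slot ≤ its deadline.
Profit order: F=83 C=81 D=75 B=67 A=66 E=43 H=41 I=26 G=20 J=12
Assign: F→slot 4, C→slot 5, D→slot 3, B→slot 2, A→slot 1, E skipped, H skipped, I skipped, G skipped, J skipped.
Slots: [1:A] [2:B] [3:D] [4:F] [5:C]
5 of 10 scheduled.

5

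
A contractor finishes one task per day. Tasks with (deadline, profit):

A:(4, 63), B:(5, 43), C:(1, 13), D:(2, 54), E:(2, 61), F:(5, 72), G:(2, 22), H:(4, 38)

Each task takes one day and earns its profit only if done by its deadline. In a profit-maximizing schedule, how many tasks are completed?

Sort by profit descending; place each in the latest free slot ≤ its deadline.
By profit: F(d5,72), A(d4,63), E(d2,61), D(d2,54), B(d5,43), H(d4,38), G(d2,22), C(d1,13)
F→slot 5; A→slot 4; E→slot 2; D→slot 1; B→slot 3; H skipped; G skipped; C skipped.
5 of 8 scheduled.

5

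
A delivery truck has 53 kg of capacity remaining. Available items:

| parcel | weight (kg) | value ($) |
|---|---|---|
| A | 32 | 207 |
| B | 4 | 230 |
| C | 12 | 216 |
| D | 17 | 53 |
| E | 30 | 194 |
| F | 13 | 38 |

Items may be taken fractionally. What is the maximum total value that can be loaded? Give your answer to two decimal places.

Order: B (230/4=57.50) > C (216/12=18.00) > A (207/32=6.47) > E (194/30=6.47) > D (53/17=3.12) > F (38/13=2.92)
Fill: take B (4 @ 230) → take C (12 @ 216) → take A (32 @ 207) → take 5/30 of E → 32.33; 53/53 used.
Total value = 685.33

685.33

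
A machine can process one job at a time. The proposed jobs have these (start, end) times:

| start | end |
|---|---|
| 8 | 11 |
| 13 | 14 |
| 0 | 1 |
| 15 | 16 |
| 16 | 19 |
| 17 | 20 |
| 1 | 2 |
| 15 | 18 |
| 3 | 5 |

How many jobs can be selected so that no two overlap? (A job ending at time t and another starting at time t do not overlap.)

7

By end time: (0,1), (1,2), (3,5), (8,11), (13,14), (15,16), (15,18), (16,19), (17,20).
Pick (0,1); next start ≥ 1 → (1,2); next start ≥ 2 → (3,5); next start ≥ 5 → (8,11); next start ≥ 11 → (13,14); next start ≥ 14 → (15,16); next start ≥ 16 → (16,19).
Selected 7 jobs.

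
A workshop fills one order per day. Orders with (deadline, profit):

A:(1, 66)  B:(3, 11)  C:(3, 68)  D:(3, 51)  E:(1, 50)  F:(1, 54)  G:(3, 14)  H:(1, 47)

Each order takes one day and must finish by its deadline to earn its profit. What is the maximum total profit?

Sort by profit descending; place each in the latest free slot ≤ its deadline.
By profit: C(d3,68), A(d1,66), F(d1,54), D(d3,51), E(d1,50), H(d1,47), G(d3,14), B(d3,11)
C→slot 3; A→slot 1; F skipped; D→slot 2; E skipped; H skipped; G skipped; B skipped.
Profit = 66 + 51 + 68 = 185

185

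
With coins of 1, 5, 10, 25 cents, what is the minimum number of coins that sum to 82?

6

82 = 3×25 + 1×5 + 2×1
Total coins = 3 + 1 + 2 = 6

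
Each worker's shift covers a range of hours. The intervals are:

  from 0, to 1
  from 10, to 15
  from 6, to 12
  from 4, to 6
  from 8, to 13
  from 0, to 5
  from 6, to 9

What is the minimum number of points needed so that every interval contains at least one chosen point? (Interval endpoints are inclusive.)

Process intervals by earliest right end; each time one isn't hit yet, stab at its right endpoint.
By right end: [0,1]  [0,5]  [4,6]  [6,9]  [6,12]  [8,13]  [10,15]
[0,1] uncovered → point at 1; [4,6] uncovered → point at 6; [8,13] uncovered → point at 13.
Points: 1, 6, 13 (3 total).

3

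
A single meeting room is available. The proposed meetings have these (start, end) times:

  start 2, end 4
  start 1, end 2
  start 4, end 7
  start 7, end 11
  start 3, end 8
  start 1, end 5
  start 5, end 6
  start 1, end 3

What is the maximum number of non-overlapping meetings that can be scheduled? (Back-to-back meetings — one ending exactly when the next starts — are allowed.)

Greedy by earliest finish: after sorting by end time, pick each interval compatible with the last pick.
Sorted by end: (1,2)  (1,3)  (2,4)  (1,5)  (5,6)  (4,7)  (3,8)  (7,11)
take (1,2); skip (1,3); take (2,4); take (5,6); take (7,11).
Selected 4 meetings.

4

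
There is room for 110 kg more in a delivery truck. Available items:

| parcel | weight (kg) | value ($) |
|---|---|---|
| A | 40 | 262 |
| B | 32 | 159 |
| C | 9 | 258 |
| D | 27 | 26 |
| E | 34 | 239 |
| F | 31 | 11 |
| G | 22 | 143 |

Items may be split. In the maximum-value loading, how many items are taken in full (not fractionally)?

Greedy by value/weight ratio, highest first.
Ratios (sorted): C 28.67, E 7.03, A 6.55, G 6.50, B 4.97, D 0.96, F 0.35
take C (9 @ 258); take E (34 @ 239); take A (40 @ 262); take G (22 @ 143); take 5/32 of B → 24.84. Capacity used 110/110.
4 item(s) taken whole; one partial (take 5/32 of B).

4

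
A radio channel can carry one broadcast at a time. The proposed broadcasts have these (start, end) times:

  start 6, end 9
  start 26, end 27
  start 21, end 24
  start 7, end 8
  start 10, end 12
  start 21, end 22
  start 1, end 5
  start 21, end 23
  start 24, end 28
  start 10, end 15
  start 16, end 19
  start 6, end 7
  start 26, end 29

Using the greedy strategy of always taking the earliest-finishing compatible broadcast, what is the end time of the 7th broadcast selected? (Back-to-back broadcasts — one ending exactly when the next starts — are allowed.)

Greedy by earliest finish: after sorting by end time, pick each interval compatible with the last pick.
By end time: (1,5), (6,7), (7,8), (6,9), (10,12), (10,15), (16,19), (21,22), (21,23), (21,24), (26,27), (24,28), (26,29).
Pick (1,5); next start ≥ 5 → (6,7); next start ≥ 7 → (7,8); next start ≥ 8 → (10,12); next start ≥ 12 → (16,19); next start ≥ 19 → (21,22); next start ≥ 22 → (26,27).
Selected: (1,5) (6,7) (7,8) (10,12) (16,19) (21,22) (26,27)

27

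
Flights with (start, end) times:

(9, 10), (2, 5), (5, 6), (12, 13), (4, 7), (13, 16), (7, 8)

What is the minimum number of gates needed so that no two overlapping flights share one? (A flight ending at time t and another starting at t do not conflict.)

2

The answer is the maximum number of intervals overlapping at any instant.
Events (time:±→running): 2:+→1 4:+→2 … peak 2.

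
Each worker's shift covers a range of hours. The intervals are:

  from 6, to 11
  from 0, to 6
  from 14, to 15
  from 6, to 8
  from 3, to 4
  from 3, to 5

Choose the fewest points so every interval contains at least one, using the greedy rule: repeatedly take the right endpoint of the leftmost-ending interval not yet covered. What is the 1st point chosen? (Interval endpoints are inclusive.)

Sorted: [3,4] [3,5] [0,6] [6,8] [6,11] [14,15]
{[3,4],[3,5],[0,6]} hit by 4; {[6,8],[6,11]} hit by 8; {[14,15]} hit by 15.
Points: 4, 8, 15 (3 total).

4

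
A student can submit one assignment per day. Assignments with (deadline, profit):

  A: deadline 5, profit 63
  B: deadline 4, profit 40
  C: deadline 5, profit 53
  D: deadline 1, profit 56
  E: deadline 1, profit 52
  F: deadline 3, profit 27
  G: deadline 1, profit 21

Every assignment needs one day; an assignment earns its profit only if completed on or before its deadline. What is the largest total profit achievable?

239

By profit: A(d5,63), D(d1,56), C(d5,53), E(d1,52), B(d4,40), F(d3,27), G(d1,21)
A→slot 5; D→slot 1; C→slot 4; E skipped; B→slot 3; F→slot 2; G skipped.
Profit = 56 + 27 + 40 + 53 + 63 = 239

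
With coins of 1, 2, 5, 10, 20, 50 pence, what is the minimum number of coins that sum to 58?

Use the largest denomination that fits, subtract, and repeat.
58 = 1×50 + 1×5 + 1×2 + 1×1
Total coins = 1 + 1 + 1 + 1 = 4

4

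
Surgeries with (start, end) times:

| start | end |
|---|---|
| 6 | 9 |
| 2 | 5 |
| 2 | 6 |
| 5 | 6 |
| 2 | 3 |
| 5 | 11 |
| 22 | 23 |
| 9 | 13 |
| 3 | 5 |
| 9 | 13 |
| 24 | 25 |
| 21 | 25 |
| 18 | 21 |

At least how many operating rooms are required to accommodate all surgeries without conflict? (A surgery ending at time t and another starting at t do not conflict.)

The answer is the maximum number of intervals overlapping at any instant.
starts: [2, 2, 2, 3, 5, 5, 6, 9, 9, 18, 21, 22, 24]
ends:   [3, 5, 5, 6, 6, 9, 11, 13, 13, 21, 23, 25, 25]
s2→1 s2→2 s2→3  — peak 3.

3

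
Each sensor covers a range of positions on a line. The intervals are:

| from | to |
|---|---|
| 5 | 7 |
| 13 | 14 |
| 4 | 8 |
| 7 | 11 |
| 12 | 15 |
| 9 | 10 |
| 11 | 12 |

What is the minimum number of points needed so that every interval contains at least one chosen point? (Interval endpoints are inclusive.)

4

Process intervals by earliest right end; each time one isn't hit yet, stab at its right endpoint.
By right end: [5,7]  [4,8]  [9,10]  [7,11]  [11,12]  [13,14]  [12,15]
[5,7] uncovered → point at 7; [9,10] uncovered → point at 10; [11,12] uncovered → point at 12; [13,14] uncovered → point at 14.
Points: 7, 10, 12, 14 (4 total).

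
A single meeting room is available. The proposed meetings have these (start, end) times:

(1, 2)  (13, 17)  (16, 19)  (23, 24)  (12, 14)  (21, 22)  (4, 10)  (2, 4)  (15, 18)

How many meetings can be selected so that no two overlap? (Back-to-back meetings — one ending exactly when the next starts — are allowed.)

7

By end time: (1,2), (2,4), (4,10), (12,14), (13,17), (15,18), (16,19), (21,22), (23,24).
Pick (1,2); next start ≥ 2 → (2,4); next start ≥ 4 → (4,10); next start ≥ 10 → (12,14); next start ≥ 14 → (15,18); next start ≥ 18 → (21,22); next start ≥ 22 → (23,24).
Selected 7 meetings.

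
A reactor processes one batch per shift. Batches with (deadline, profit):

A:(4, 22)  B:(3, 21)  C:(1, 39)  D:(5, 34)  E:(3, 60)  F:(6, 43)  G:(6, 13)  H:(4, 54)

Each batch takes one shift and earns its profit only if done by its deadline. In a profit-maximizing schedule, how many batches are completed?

6

Take jobs in profit order; each goes to the latest open slot no later than its deadline.
Profit order: E=60 H=54 F=43 C=39 D=34 A=22 B=21 G=13
Assign: E→slot 3, H→slot 4, F→slot 6, C→slot 1, D→slot 5, A→slot 2, B skipped, G skipped.
Slots: [1:C] [2:A] [3:E] [4:H] [5:D] [6:F]
6 of 8 scheduled.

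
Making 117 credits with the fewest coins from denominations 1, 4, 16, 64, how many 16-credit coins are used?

3

Use the largest denomination that fits, subtract, and repeat.
117 − 1×64→53 − 3×16→5 − 1×4→1 − 1×1→0
Count of 16: 3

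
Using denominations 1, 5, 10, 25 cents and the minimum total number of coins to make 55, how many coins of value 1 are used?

0

55 = 2×25 + 1×5
Count of 1: 0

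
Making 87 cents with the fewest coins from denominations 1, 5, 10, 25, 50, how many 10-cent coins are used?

Greedy: take as many of the largest coin as possible, then repeat with the remainder.
87 − 1×50→37 − 1×25→12 − 1×10→2 − 2×1→0
Count of 10: 1

1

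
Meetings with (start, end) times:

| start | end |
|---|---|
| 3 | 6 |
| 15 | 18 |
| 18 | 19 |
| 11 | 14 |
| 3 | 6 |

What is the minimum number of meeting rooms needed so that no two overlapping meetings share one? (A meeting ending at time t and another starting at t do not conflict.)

2

Count concurrent intervals with a sweep; the peak is the room count.
Events (time:±→running): 3:+→1 3:+→2 … peak 2.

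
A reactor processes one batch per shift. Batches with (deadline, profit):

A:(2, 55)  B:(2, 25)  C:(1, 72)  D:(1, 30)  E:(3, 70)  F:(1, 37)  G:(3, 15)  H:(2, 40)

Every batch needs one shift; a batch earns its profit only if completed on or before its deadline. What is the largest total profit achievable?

197

Sort by profit descending; place each in the latest free slot ≤ its deadline.
Profit order: C=72 E=70 A=55 H=40 F=37 D=30 B=25 G=15
Assign: C→slot 1, E→slot 3, A→slot 2, H skipped, F skipped, D skipped, B skipped, G skipped.
Slots: [1:C] [2:A] [3:E]
Profit = 72 + 55 + 70 = 197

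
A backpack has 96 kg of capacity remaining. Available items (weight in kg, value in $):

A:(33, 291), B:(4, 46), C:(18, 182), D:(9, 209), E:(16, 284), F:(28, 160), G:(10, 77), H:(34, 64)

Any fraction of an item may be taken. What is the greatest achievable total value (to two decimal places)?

1123.29

Greedy by value/weight ratio, highest first.
Ratios (sorted): D 23.22, E 17.75, B 11.50, C 10.11, A 8.82, G 7.70, F 5.71, H 1.88
take D (9 @ 209); take E (16 @ 284); take B (4 @ 46); take C (18 @ 182); take A (33 @ 291); take G (10 @ 77); take 6/28 of F → 34.29. Capacity used 96/96.
Total value = 1123.29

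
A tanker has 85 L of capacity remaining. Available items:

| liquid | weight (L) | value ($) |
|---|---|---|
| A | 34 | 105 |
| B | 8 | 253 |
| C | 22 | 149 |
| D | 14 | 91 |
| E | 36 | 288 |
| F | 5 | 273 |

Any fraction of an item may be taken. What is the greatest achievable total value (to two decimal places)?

1054.00

Sort by value per unit weight and fill in that order.
Ratios (sorted): F 54.60, B 31.62, E 8.00, C 6.77, D 6.50, A 3.09
take F (5 @ 273); take B (8 @ 253); take E (36 @ 288); take C (22 @ 149); take D (14 @ 91). Capacity used 85/85.
Total value = 1054.00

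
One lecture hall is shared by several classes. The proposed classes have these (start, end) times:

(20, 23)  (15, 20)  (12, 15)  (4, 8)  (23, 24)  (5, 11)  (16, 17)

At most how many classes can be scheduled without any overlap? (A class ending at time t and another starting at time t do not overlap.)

Sorted by end: (4,8)  (5,11)  (12,15)  (16,17)  (15,20)  (20,23)  (23,24)
take (4,8); take (12,15); take (16,17); take (20,23); take (23,24).
Selected 5 classes.

5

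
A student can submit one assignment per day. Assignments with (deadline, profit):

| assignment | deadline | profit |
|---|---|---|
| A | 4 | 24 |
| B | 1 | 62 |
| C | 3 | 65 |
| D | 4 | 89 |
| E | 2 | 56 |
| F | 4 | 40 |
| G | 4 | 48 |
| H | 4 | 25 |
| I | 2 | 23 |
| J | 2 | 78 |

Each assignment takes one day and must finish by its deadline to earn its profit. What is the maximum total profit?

294

Take jobs in profit order; each goes to the latest open slot no later than its deadline.
By profit: D(d4,89), J(d2,78), C(d3,65), B(d1,62), E(d2,56), G(d4,48), F(d4,40), H(d4,25), A(d4,24), I(d2,23)
D→slot 4; J→slot 2; C→slot 3; B→slot 1; E skipped; G skipped; F skipped; H skipped; A skipped; I skipped.
Profit = 62 + 78 + 65 + 89 = 294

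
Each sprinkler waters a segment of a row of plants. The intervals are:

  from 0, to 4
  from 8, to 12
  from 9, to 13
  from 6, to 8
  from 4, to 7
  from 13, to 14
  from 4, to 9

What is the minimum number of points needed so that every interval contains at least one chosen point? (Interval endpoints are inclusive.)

3

Process intervals by earliest right end; each time one isn't hit yet, stab at its right endpoint.
Sorted: [0,4] [4,7] [6,8] [4,9] [8,12] [9,13] [13,14]
{[0,4],[4,7]} hit by 4; {[6,8],[4,9],[8,12]} hit by 8; {[9,13],[13,14]} hit by 13.
Points: 4, 8, 13 (3 total).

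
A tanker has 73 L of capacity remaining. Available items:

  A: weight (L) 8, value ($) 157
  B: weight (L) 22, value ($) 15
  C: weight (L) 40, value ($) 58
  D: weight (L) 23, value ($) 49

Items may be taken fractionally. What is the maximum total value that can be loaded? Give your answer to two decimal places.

265.36

Sort by value per unit weight and fill in that order.
Order: A (157/8=19.62) > D (49/23=2.13) > C (58/40=1.45) > B (15/22=0.68)
Fill: take A (8 @ 157) → take D (23 @ 49) → take C (40 @ 58) → take 2/22 of B → 1.36; 73/73 used.
Total value = 265.36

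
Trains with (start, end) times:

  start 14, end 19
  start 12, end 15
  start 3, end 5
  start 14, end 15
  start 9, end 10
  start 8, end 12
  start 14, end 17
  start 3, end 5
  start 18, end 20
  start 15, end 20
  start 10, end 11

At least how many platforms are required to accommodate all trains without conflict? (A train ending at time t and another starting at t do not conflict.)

4

starts: [3, 3, 8, 9, 10, 12, 14, 14, 14, 15, 18]
ends:   [5, 5, 10, 11, 12, 15, 15, 17, 19, 20, 20]
s3→1 s3→2 e5→1 e5→0 s8→1 s9→2 e10→1 s10→2 e11→1 e12→0 s12→1 s14→2 s14→3 s14→4  — peak 4.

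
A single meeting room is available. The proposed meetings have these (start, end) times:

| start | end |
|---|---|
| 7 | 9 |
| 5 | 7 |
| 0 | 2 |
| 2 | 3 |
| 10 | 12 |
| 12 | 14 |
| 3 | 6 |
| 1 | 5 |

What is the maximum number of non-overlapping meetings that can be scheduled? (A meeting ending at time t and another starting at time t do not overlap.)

6

Greedy by earliest finish: after sorting by end time, pick each interval compatible with the last pick.
Sorted by end: (0,2)  (2,3)  (1,5)  (3,6)  (5,7)  (7,9)  (10,12)  (12,14)
take (0,2); take (2,3); take (3,6); take (7,9); take (10,12); take (12,14).
Selected 6 meetings.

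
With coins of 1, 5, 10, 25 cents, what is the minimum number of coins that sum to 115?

115 = 4×25 + 1×10 + 1×5
Total coins = 4 + 1 + 1 = 6

6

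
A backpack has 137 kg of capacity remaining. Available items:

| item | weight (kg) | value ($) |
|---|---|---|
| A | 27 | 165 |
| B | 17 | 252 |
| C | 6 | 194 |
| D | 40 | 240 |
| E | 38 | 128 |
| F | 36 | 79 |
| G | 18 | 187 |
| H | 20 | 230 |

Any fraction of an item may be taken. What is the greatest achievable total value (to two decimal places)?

1298.32

Sort by value per unit weight and fill in that order.
Order: C (194/6=32.33) > B (252/17=14.82) > H (230/20=11.50) > G (187/18=10.39) > A (165/27=6.11) > D (240/40=6.00) > E (128/38=3.37) > F (79/36=2.19)
Fill: take C (6 @ 194) → take B (17 @ 252) → take H (20 @ 230) → take G (18 @ 187) → take A (27 @ 165) → take D (40 @ 240) → take 9/38 of E → 30.32; 137/137 used.
Total value = 1298.32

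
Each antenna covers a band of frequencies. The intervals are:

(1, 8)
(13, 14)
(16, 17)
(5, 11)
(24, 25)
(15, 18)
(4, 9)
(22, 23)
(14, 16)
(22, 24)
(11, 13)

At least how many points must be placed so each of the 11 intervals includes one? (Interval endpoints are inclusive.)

5

Sort by right endpoint; whenever an interval is uncovered, place a point at its right end.
By right end: [1,8]  [4,9]  [5,11]  [11,13]  [13,14]  [14,16]  [16,17]  [15,18]  [22,23]  [22,24]  [24,25]
[1,8] uncovered → point at 8; [11,13] uncovered → point at 13; [14,16] uncovered → point at 16; [22,23] uncovered → point at 23; [24,25] uncovered → point at 25.
Points: 8, 13, 16, 23, 25 (5 total).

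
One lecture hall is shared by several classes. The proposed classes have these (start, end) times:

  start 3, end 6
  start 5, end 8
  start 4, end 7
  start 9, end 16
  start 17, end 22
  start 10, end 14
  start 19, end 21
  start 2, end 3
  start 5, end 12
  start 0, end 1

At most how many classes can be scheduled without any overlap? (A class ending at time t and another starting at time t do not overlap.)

Sorted by end: (0,1)  (2,3)  (3,6)  (4,7)  (5,8)  (5,12)  (10,14)  (9,16)  (19,21)  (17,22)
take (0,1); take (2,3); take (3,6); skip (4,7); skip (5,8); take (10,14); take (19,21); skip (17,22).
Selected 5 classes.

5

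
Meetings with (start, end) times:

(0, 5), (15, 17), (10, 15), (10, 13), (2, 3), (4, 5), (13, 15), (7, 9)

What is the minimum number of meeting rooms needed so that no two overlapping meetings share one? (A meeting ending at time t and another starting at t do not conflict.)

2

Count concurrent intervals with a sweep; the peak is the room count.
starts: [0, 2, 4, 7, 10, 10, 13, 15]
ends:   [3, 5, 5, 9, 13, 15, 15, 17]
s0→1 s2→2  — peak 2.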